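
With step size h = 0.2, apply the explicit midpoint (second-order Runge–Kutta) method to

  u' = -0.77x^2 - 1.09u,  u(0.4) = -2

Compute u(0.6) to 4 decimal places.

Midpoint: k1 = f(x_n, u_n); k2 = f(x_n + h/2, u_n + (h/2)·k1); u_{n+1} = u_n + h·k2.
x=0.400000, u=-2.000000:
  k1 = f(0.400000, -2.000000) = 2.056800
  k2 = f(0.500000, -1.794320) = 1.763309
  u ← -2.000000 + 0.2·1.763309 = -1.647338
u(0.6) ≈ -1.6473

-1.6473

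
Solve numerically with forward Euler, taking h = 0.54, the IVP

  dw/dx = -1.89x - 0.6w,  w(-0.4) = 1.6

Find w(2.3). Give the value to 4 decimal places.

-2.6881

Euler: w_{n+1} = w_n + h·f(x_n, w_n).
x=-0.400000, w=1.600000: f=-0.204000 → w ← 1.600000 + 0.54·(-0.204000) = 1.489840
x=0.140000, w=1.489840: f=-1.158504 → w ← 1.489840 + 0.54·(-1.158504) = 0.864248
x=0.680000, w=0.864248: f=-1.803749 → w ← 0.864248 + 0.54·(-1.803749) = -0.109776
x=1.220000, w=-0.109776: f=-2.239934 → w ← -0.109776 + 0.54·(-2.239934) = -1.319341
x=1.760000, w=-1.319341: f=-2.534795 → w ← -1.319341 + 0.54·(-2.534795) = -2.688130
w(2.3) ≈ -2.6881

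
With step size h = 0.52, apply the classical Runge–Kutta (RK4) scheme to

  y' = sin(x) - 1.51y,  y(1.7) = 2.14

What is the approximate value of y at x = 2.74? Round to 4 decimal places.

0.8048

RK4: k1 = f(x_n, y_n); k2 = f(x_n + h/2, y_n + (h/2)·k1); k3 = f(x_n + h/2, y_n + (h/2)·k2); k4 = f(x_n + h, y_n + h·k3); y_{n+1} = y_n + (h/6)·(k1 + 2k2 + 2k3 + k4).
x=1.700000, y=2.140000:
  k1 = f(1.700000, 2.140000) = -2.239735
  k2 = f(1.960000, 1.557669) = -1.426868
  k3 = f(1.960000, 1.769014) = -1.746000
  k4 = f(2.220000, 1.232080) = -1.063875
  y ← 2.140000 + (0.52/6)·(k1 + 2k2 + 2k3 + k4) = 1.303723
x=2.220000, y=1.303723:
  k1 = f(2.220000, 1.303723) = -1.172057
  k2 = f(2.480000, 0.998989) = -0.894098
  k3 = f(2.480000, 1.071258) = -1.003225
  k4 = f(2.740000, 0.782046) = -0.790005
  y ← 1.303723 + (0.52/6)·(k1 + 2k2 + 2k3 + k4) = 0.804809
y(2.74) ≈ 0.8048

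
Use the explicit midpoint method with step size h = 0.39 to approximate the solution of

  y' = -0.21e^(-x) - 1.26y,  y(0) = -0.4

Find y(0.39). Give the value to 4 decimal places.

Midpoint: k1 = f(x_n, y_n); k2 = f(x_n + h/2, y_n + (h/2)·k1); y_{n+1} = y_n + h·k2.
x=0.000000, y=-0.400000:
  k1 = f(0.000000, -0.400000) = 0.294000
  k2 = f(0.195000, -0.342670) = 0.258969
  y ← -0.400000 + 0.39·0.258969 = -0.299002
y(0.39) ≈ -0.2990

-0.2990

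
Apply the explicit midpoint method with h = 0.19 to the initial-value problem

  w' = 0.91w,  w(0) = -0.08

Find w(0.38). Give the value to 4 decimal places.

Midpoint: k1 = f(x_n, w_n); k2 = f(x_n + h/2, w_n + (h/2)·k1); w_{n+1} = w_n + h·k2.
x=0.000000, w=-0.080000:
  k1 = f(0.000000, -0.080000) = -0.072800
  k2 = f(0.095000, -0.086916) = -0.079094
  w ← -0.080000 + 0.19·(-0.079094) = -0.095028
x=0.190000, w=-0.095028:
  k1 = f(0.190000, -0.095028) = -0.086475
  k2 = f(0.285000, -0.103243) = -0.093951
  w ← -0.095028 + 0.19·(-0.093951) = -0.112878
w(0.38) ≈ -0.1129

-0.1129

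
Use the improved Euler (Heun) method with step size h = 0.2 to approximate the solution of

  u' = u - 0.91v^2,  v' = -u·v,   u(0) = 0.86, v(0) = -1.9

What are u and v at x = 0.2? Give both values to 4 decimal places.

Heun on (u,v): k1 = f(x_n, state_n); k2 = f(x_n + h, state_n + h·k1); state_{n+1} = state_n + (h/2)·(k1 + k2).
0.000000: (0.860000, -1.900000)
  k1 = (-2.425100, 1.634000)
  predictor → (0.374980, -1.573200)
  k2 = (-1.877232, 0.589919)
  → (0.429767, -1.677608)
(u(0.2), v(0.2)) ≈ (0.4298, -1.6776)

0.4298, -1.6776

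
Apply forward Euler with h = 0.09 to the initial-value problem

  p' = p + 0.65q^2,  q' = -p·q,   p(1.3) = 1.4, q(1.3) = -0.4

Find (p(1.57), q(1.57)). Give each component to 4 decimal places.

Euler on (p,q): p_{n+1} = p_n + h·p', q_{n+1} = q_n + h·q'.
1.300000: (1.400000, -0.400000); f=(1.504000, 0.560000) → (1.535360, -0.349600)
1.390000: (1.535360, -0.349600); f=(1.614803, 0.536762) → (1.680692, -0.301291)
1.480000: (1.680692, -0.301291); f=(1.739697, 0.506378) → (1.837265, -0.255717)
(p(1.57), q(1.57)) ≈ (1.8373, -0.2557)

1.8373, -0.2557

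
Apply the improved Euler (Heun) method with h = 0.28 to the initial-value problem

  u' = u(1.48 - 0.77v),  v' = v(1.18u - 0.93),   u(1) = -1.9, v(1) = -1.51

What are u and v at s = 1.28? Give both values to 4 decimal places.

Heun on (u,v): k1 = f(s_n, state_n); k2 = f(s_n + h, state_n + h·k1); state_{n+1} = state_n + (h/2)·(k1 + k2).
1.000000: (-1.900000, -1.510000)
  k1 = (-5.021130, 4.789720)
  predictor → (-3.305916, -0.168878)
  k2 = (-5.322646, 0.815848)
  → (-3.348129, -0.725220)
(u(1.28), v(1.28)) ≈ (-3.3481, -0.7252)

-3.3481, -0.7252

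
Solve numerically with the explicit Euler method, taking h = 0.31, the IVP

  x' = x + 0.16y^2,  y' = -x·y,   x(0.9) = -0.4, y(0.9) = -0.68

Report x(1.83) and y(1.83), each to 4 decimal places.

-0.7832, -1.0548

Euler on (x,y): x_{n+1} = x_n + h·x', y_{n+1} = y_n + h·y'.
0.900000: (-0.400000, -0.680000); f=(-0.326016, -0.272000) → (-0.501065, -0.764320)
1.210000: (-0.501065, -0.764320); f=(-0.407595, -0.382974) → (-0.627420, -0.883042)
1.520000: (-0.627420, -0.883042); f=(-0.502657, -0.554038) → (-0.783243, -1.054794)
(x(1.83), y(1.83)) ≈ (-0.7832, -1.0548)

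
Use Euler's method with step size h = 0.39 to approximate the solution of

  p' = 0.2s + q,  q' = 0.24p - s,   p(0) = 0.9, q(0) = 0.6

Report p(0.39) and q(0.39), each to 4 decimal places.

Euler on (p,q): p_{n+1} = p_n + h·p', q_{n+1} = q_n + h·q'.
0.000000: (0.900000, 0.600000); f=(0.600000, 0.216000) → (1.134000, 0.684240)
(p(0.39), q(0.39)) ≈ (1.1340, 0.6842)

1.1340, 0.6842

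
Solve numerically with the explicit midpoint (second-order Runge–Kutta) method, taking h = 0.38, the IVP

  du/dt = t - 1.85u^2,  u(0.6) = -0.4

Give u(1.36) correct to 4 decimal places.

Midpoint: k1 = f(t_n, u_n); k2 = f(t_n + h/2, u_n + (h/2)·k1); u_{n+1} = u_n + h·k2.
t=0.600000, u=-0.400000:
  k1 = f(0.600000, -0.400000) = 0.304000
  k2 = f(0.790000, -0.342240) = 0.573313
  u ← -0.400000 + 0.38·0.573313 = -0.182141
t=0.980000, u=-0.182141:
  k1 = f(0.980000, -0.182141) = 0.918626
  k2 = f(1.170000, -0.007602) = 1.169893
  u ← -0.182141 + 0.38·1.169893 = 0.262418
u(1.36) ≈ 0.2624

0.2624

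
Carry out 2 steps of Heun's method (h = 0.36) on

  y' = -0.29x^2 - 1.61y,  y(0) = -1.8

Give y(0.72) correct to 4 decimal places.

-0.6570

Heun: k1 = f(x_n, y_n); k2 = f(x_n + h, y_n + h·k1); y_{n+1} = y_n + (h/2)·(k1 + k2).
x=0.000000, y=-1.800000:
  k1 = f(0.000000, -1.800000) = 2.898000
  k2 = f(0.360000, -0.756720) = 1.180735
  y ← -1.800000 + (0.36/2)·(2.898000 + 1.180735) = -1.065828
x=0.360000, y=-1.065828:
  k1 = f(0.360000, -1.065828) = 1.678399
  k2 = f(0.720000, -0.461604) = 0.592847
  y ← -1.065828 + (0.36/2)·(1.678399 + 0.592847) = -0.657004
y(0.72) ≈ -0.6570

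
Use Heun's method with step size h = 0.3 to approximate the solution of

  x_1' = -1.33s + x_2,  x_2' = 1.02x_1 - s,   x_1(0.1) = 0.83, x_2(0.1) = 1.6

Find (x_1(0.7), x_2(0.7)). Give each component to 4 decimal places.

Heun on (x_1,x_2): k1 = f(s_n, state_n); k2 = f(s_n + h, state_n + h·k1); state_{n+1} = state_n + (h/2)·(k1 + k2).
0.100000: (0.830000, 1.600000)
  k1 = (1.467000, 0.746600)
  predictor → (1.270100, 1.823980)
  k2 = (1.291980, 0.895502)
  → (1.243847, 1.846315)
0.400000: (1.243847, 1.846315)
  k1 = (1.314315, 0.868724)
  predictor → (1.638142, 2.106932)
  k2 = (1.175932, 0.970904)
  → (1.617384, 2.122260)
(x_1(0.7), x_2(0.7)) ≈ (1.6174, 2.1223)

1.6174, 2.1223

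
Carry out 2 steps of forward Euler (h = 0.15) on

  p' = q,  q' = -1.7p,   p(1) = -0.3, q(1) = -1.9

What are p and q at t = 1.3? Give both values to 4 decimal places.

Euler on (p,q): p_{n+1} = p_n + h·p', q_{n+1} = q_n + h·q'.
1.000000: (-0.300000, -1.900000); f=(-1.900000, 0.510000) → (-0.585000, -1.823500)
1.150000: (-0.585000, -1.823500); f=(-1.823500, 0.994500) → (-0.858525, -1.674325)
(p(1.3), q(1.3)) ≈ (-0.8585, -1.6743)

-0.8585, -1.6743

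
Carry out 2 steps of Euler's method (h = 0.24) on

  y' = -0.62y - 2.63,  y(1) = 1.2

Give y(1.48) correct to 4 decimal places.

Euler: y_{n+1} = y_n + h·f(x_n, y_n).
x=1.000000, y=1.200000: f=-3.374000 → y ← 1.200000 + 0.24·(-3.374000) = 0.390240
x=1.240000, y=0.390240: f=-2.871949 → y ← 0.390240 + 0.24·(-2.871949) = -0.299028
y(1.48) ≈ -0.2990

-0.2990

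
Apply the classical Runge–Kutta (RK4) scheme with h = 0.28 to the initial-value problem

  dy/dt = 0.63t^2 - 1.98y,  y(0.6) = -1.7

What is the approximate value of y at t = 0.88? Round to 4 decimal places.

RK4: k1 = f(t_n, y_n); k2 = f(t_n + h/2, y_n + (h/2)·k1); k3 = f(t_n + h/2, y_n + (h/2)·k2); k4 = f(t_n + h, y_n + h·k3); y_{n+1} = y_n + (h/6)·(k1 + 2k2 + 2k3 + k4).
t=0.600000, y=-1.700000:
  k1 = f(0.600000, -1.700000) = 3.592800
  k2 = f(0.740000, -1.197008) = 2.715064
  k3 = f(0.740000, -1.319891) = 2.958372
  k4 = f(0.880000, -0.871656) = 2.213750
  y ← -1.700000 + (0.28/6)·(k1 + 2k2 + 2k3 + k4) = -0.899507
y(0.88) ≈ -0.8995

-0.8995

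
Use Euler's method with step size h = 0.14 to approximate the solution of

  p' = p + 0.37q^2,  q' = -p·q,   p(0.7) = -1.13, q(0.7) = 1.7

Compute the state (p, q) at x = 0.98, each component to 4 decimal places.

-1.0971, 2.2828

Euler on (p,q): p_{n+1} = p_n + h·p', q_{n+1} = q_n + h·q'.
0.700000: (-1.130000, 1.700000); f=(-0.060700, 1.921000) → (-1.138498, 1.968940)
0.840000: (-1.138498, 1.968940); f=(0.295890, 2.241634) → (-1.097073, 2.282769)
(p(0.98), q(0.98)) ≈ (-1.0971, 2.2828)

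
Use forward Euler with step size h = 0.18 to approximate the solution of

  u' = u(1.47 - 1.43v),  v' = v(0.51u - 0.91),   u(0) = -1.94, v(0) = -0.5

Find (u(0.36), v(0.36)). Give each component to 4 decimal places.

-3.6472, -0.1935

Euler on (u,v): u_{n+1} = u_n + h·u', v_{n+1} = v_n + h·v'.
0.000000: (-1.940000, -0.500000); f=(-4.238900, 0.949700) → (-2.703002, -0.329054)
0.180000: (-2.703002, -0.329054); f=(-5.245303, 0.753050) → (-3.647157, -0.193505)
(u(0.36), v(0.36)) ≈ (-3.6472, -0.1935)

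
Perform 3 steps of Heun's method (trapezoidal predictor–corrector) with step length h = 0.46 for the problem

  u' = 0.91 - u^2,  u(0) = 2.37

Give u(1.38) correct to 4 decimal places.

1.0848

Heun: k1 = f(s_n, u_n); k2 = f(s_n + h, u_n + h·k1); u_{n+1} = u_n + (h/2)·(k1 + k2).
s=0.000000, u=2.370000:
  k1 = f(0.000000, 2.370000) = -4.706900
  k2 = f(0.460000, 0.204826) = 0.868046
  u ← 2.370000 + (0.46/2)·(-4.706900 + 0.868046) = 1.487064
s=0.460000, u=1.487064:
  k1 = f(0.460000, 1.487064) = -1.301358
  k2 = f(0.920000, 0.888439) = 0.120676
  u ← 1.487064 + (0.46/2)·(-1.301358 + 0.120676) = 1.215507
s=0.920000, u=1.215507:
  k1 = f(0.920000, 1.215507) = -0.567457
  k2 = f(1.380000, 0.954477) = -0.001026
  u ← 1.215507 + (0.46/2)·(-0.567457 + (-0.001026)) = 1.084756
u(1.38) ≈ 1.0848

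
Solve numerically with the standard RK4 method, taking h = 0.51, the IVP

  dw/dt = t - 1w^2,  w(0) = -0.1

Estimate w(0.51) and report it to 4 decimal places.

0.0271

RK4: k1 = f(t_n, w_n); k2 = f(t_n + h/2, w_n + (h/2)·k1); k3 = f(t_n + h/2, w_n + (h/2)·k2); k4 = f(t_n + h, w_n + h·k3); w_{n+1} = w_n + (h/6)·(k1 + 2k2 + 2k3 + k4).
t=0.000000, w=-0.100000:
  k1 = f(0.000000, -0.100000) = -0.010000
  k2 = f(0.255000, -0.102550) = 0.244483
  k3 = f(0.255000, -0.037657) = 0.253582
  k4 = f(0.510000, 0.029327) = 0.509140
  w ← -0.100000 + (0.51/6)·(k1 + 2k2 + 2k3 + k4) = 0.027098
w(0.51) ≈ 0.0271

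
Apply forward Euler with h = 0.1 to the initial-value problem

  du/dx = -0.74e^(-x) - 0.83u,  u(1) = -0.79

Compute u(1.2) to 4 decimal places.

Euler: u_{n+1} = u_n + h·f(x_n, u_n).
x=1.000000, u=-0.790000: f=0.383469 → u ← -0.790000 + 0.1·0.383469 = -0.751653
x=1.100000, u=-0.751653: f=0.377547 → u ← -0.751653 + 0.1·0.377547 = -0.713898
u(1.2) ≈ -0.7139

-0.7139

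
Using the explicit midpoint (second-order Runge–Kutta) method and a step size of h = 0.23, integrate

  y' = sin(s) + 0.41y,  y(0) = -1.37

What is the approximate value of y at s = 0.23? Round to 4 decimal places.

-1.4789

Midpoint: k1 = f(s_n, y_n); k2 = f(s_n + h/2, y_n + (h/2)·k1); y_{n+1} = y_n + h·k2.
s=0.000000, y=-1.370000:
  k1 = f(0.000000, -1.370000) = -0.561700
  k2 = f(0.115000, -1.434596) = -0.473437
  y ← -1.370000 + 0.23·(-0.473437) = -1.478891
y(0.23) ≈ -1.4789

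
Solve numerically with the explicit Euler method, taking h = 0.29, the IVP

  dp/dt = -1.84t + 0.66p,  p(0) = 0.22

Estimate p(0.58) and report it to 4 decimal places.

Euler: p_{n+1} = p_n + h·f(t_n, p_n).
t=0.000000, p=0.220000: f=0.145200 → p ← 0.220000 + 0.29·0.145200 = 0.262108
t=0.290000, p=0.262108: f=-0.360609 → p ← 0.262108 + 0.29·(-0.360609) = 0.157531
p(0.58) ≈ 0.1575

0.1575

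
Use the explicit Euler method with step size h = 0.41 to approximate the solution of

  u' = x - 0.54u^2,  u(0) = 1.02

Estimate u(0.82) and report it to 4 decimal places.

0.8197

Euler: u_{n+1} = u_n + h·f(x_n, u_n).
x=0.000000, u=1.020000: f=-0.561816 → u ← 1.020000 + 0.41·(-0.561816) = 0.789655
x=0.410000, u=0.789655: f=0.073280 → u ← 0.789655 + 0.41·0.073280 = 0.819700
u(0.82) ≈ 0.8197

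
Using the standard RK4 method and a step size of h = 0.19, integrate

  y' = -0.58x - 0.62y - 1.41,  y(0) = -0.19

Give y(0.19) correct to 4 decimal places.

RK4: k1 = f(x_n, y_n); k2 = f(x_n + h/2, y_n + (h/2)·k1); k3 = f(x_n + h/2, y_n + (h/2)·k2); k4 = f(x_n + h, y_n + h·k3); y_{n+1} = y_n + (h/6)·(k1 + 2k2 + 2k3 + k4).
x=0.000000, y=-0.190000:
  k1 = f(0.000000, -0.190000) = -1.292200
  k2 = f(0.095000, -0.312759) = -1.271189
  k3 = f(0.095000, -0.310763) = -1.272427
  k4 = f(0.190000, -0.431761) = -1.252508
  y ← -0.190000 + (0.19/6)·(k1 + 2k2 + 2k3 + k4) = -0.431678
y(0.19) ≈ -0.4317

-0.4317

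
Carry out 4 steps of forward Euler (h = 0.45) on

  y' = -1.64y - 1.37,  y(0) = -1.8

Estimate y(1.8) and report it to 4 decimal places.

-0.8399

Euler: y_{n+1} = y_n + h·f(x_n, y_n).
x=0.000000, y=-1.800000: f=1.582000 → y ← -1.800000 + 0.45·1.582000 = -1.088100
x=0.450000, y=-1.088100: f=0.414484 → y ← -1.088100 + 0.45·0.414484 = -0.901582
x=0.900000, y=-0.901582: f=0.108595 → y ← -0.901582 + 0.45·0.108595 = -0.852715
x=1.350000, y=-0.852715: f=0.028452 → y ← -0.852715 + 0.45·0.028452 = -0.839911
y(1.8) ≈ -0.8399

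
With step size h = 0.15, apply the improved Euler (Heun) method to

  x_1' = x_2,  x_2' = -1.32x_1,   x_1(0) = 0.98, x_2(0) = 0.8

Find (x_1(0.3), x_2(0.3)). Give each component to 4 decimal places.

Heun on (x_1,x_2): k1 = f(s_n, state_n); k2 = f(s_n + h, state_n + h·k1); state_{n+1} = state_n + (h/2)·(k1 + k2).
0.000000: (0.980000, 0.800000)
  k1 = (0.800000, -1.293600)
  predictor → (1.100000, 0.605960)
  k2 = (0.605960, -1.452000)
  → (1.085447, 0.594080)
0.150000: (1.085447, 0.594080)
  k1 = (0.594080, -1.432790)
  predictor → (1.174559, 0.379161)
  k2 = (0.379161, -1.550418)
  → (1.158440, 0.370339)
(x_1(0.3), x_2(0.3)) ≈ (1.1584, 0.3703)

1.1584, 0.3703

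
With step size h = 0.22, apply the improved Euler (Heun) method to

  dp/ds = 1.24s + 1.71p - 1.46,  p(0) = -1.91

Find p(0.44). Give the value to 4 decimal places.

Heun: k1 = f(s_n, p_n); k2 = f(s_n + h, p_n + h·k1); p_{n+1} = p_n + (h/2)·(k1 + k2).
s=0.000000, p=-1.910000:
  k1 = f(0.000000, -1.910000) = -4.726100
  k2 = f(0.220000, -2.949742) = -6.231259
  p ← -1.910000 + (0.22/2)·(-4.726100 + (-6.231259)) = -3.115309
s=0.220000, p=-3.115309:
  k1 = f(0.220000, -3.115309) = -6.514379
  k2 = f(0.440000, -4.548473) = -8.692289
  p ← -3.115309 + (0.22/2)·(-6.514379 + (-8.692289)) = -4.788043
p(0.44) ≈ -4.7880

-4.7880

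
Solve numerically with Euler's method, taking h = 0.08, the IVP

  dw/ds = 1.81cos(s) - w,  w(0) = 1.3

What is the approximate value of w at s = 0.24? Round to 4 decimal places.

1.4106

Euler: w_{n+1} = w_n + h·f(s_n, w_n).
s=0.000000, w=1.300000: f=0.510000 → w ← 1.300000 + 0.08·0.510000 = 1.340800
s=0.080000, w=1.340800: f=0.463411 → w ← 1.340800 + 0.08·0.463411 = 1.377873
s=0.160000, w=1.377873: f=0.409008 → w ← 1.377873 + 0.08·0.409008 = 1.410594
w(0.24) ≈ 1.4106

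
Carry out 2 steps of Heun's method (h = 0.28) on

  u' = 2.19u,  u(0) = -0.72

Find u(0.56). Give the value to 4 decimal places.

-2.3359

Heun: k1 = f(t_n, u_n); k2 = f(t_n + h, u_n + h·k1); u_{n+1} = u_n + (h/2)·(k1 + k2).
t=0.000000, u=-0.720000:
  k1 = f(0.000000, -0.720000) = -1.576800
  k2 = f(0.280000, -1.161504) = -2.543694
  u ← -0.720000 + (0.28/2)·(-1.576800 + (-2.543694)) = -1.296869
t=0.280000, u=-1.296869:
  k1 = f(0.280000, -1.296869) = -2.840143
  k2 = f(0.560000, -2.092109) = -4.581719
  u ← -1.296869 + (0.28/2)·(-2.840143 + (-4.581719)) = -2.335930
u(0.56) ≈ -2.3359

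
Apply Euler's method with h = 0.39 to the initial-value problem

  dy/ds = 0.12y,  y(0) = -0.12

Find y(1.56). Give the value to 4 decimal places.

Euler: y_{n+1} = y_n + h·f(s_n, y_n).
s=0.000000, y=-0.120000: f=-0.014400 → y ← -0.120000 + 0.39·(-0.014400) = -0.125616
s=0.390000, y=-0.125616: f=-0.015074 → y ← -0.125616 + 0.39·(-0.015074) = -0.131495
s=0.780000, y=-0.131495: f=-0.015779 → y ← -0.131495 + 0.39·(-0.015779) = -0.137649
s=1.170000, y=-0.137649: f=-0.016518 → y ← -0.137649 + 0.39·(-0.016518) = -0.144091
y(1.56) ≈ -0.1441

-0.1441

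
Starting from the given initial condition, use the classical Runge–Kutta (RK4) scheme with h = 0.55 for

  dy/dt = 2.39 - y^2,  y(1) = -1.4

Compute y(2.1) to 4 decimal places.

RK4: k1 = f(t_n, y_n); k2 = f(t_n + h/2, y_n + (h/2)·k1); k3 = f(t_n + h/2, y_n + (h/2)·k2); k4 = f(t_n + h, y_n + h·k3); y_{n+1} = y_n + (h/6)·(k1 + 2k2 + 2k3 + k4).
t=1.000000, y=-1.400000:
  k1 = f(1.000000, -1.400000) = 0.430000
  k2 = f(1.275000, -1.281750) = 0.747117
  k3 = f(1.275000, -1.194543) = 0.963067
  k4 = f(1.550000, -0.870313) = 1.632555
  y ← -1.400000 + (0.55/6)·(k1 + 2k2 + 2k3 + k4) = -0.897399
t=1.550000, y=-0.897399:
  k1 = f(1.550000, -0.897399) = 1.584676
  k2 = f(1.825000, -0.461613) = 2.176914
  k3 = f(1.825000, -0.298747) = 2.300750
  k4 = f(2.100000, 0.368014) = 2.254566
  y ← -0.897399 + (0.55/6)·(k1 + 2k2 + 2k3 + k4) = 0.275437
y(2.1) ≈ 0.2754

0.2754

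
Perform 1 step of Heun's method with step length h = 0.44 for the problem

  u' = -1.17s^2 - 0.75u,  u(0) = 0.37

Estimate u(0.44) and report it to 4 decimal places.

Heun: k1 = f(s_n, u_n); k2 = f(s_n + h, u_n + h·k1); u_{n+1} = u_n + (h/2)·(k1 + k2).
s=0.000000, u=0.370000:
  k1 = f(0.000000, 0.370000) = -0.277500
  k2 = f(0.440000, 0.247900) = -0.412437
  u ← 0.370000 + (0.44/2)·(-0.277500 + (-0.412437)) = 0.218214
u(0.44) ≈ 0.2182

0.2182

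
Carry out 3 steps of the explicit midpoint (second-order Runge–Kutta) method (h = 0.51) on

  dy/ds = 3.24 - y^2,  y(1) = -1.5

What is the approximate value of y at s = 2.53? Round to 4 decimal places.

Midpoint: k1 = f(s_n, y_n); k2 = f(s_n + h/2, y_n + (h/2)·k1); y_{n+1} = y_n + h·k2.
s=1.000000, y=-1.500000:
  k1 = f(1.000000, -1.500000) = 0.990000
  k2 = f(1.255000, -1.247550) = 1.683619
  y ← -1.500000 + 0.51·1.683619 = -0.641354
s=1.510000, y=-0.641354:
  k1 = f(1.510000, -0.641354) = 2.828665
  k2 = f(1.765000, 0.079955) = 3.233607
  y ← -0.641354 + 0.51·3.233607 = 1.007785
s=2.020000, y=1.007785:
  k1 = f(2.020000, 1.007785) = 2.224369
  k2 = f(2.275000, 1.574999) = 0.759377
  y ← 1.007785 + 0.51·0.759377 = 1.395068
y(2.53) ≈ 1.3951

1.3951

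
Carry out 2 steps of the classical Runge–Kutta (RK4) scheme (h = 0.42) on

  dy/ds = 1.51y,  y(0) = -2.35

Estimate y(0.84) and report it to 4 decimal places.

RK4: k1 = f(s_n, y_n); k2 = f(s_n + h/2, y_n + (h/2)·k1); k3 = f(s_n + h/2, y_n + (h/2)·k2); k4 = f(s_n + h, y_n + h·k3); y_{n+1} = y_n + (h/6)·(k1 + 2k2 + 2k3 + k4).
s=0.000000, y=-2.350000:
  k1 = f(0.000000, -2.350000) = -3.548500
  k2 = f(0.210000, -3.095185) = -4.673729
  k3 = f(0.210000, -3.331483) = -5.030540
  k4 = f(0.420000, -4.462827) = -6.738868
  y ← -2.350000 + (0.42/6)·(k1 + 2k2 + 2k3 + k4) = -4.428713
s=0.420000, y=-4.428713:
  k1 = f(0.420000, -4.428713) = -6.687357
  k2 = f(0.630000, -5.833058) = -8.807918
  k3 = f(0.630000, -6.278376) = -9.480348
  k4 = f(0.840000, -8.410460) = -12.699794
  y ← -4.428713 + (0.42/6)·(k1 + 2k2 + 2k3 + k4) = -8.346171
y(0.84) ≈ -8.3462

-8.3462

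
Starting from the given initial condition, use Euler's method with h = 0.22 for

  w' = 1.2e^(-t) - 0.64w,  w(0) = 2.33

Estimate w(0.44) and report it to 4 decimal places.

Euler: w_{n+1} = w_n + h·f(t_n, w_n).
t=0.000000, w=2.330000: f=-0.291200 → w ← 2.330000 + 0.22·(-0.291200) = 2.265936
t=0.220000, w=2.265936: f=-0.487176 → w ← 2.265936 + 0.22·(-0.487176) = 2.158757
w(0.44) ≈ 2.1588

2.1588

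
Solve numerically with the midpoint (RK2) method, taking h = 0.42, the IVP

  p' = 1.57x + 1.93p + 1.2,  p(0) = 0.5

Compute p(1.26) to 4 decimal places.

Midpoint: k1 = f(x_n, p_n); k2 = f(x_n + h/2, p_n + (h/2)·k1); p_{n+1} = p_n + h·k2.
x=0.000000, p=0.500000:
  k1 = f(0.000000, 0.500000) = 2.165000
  k2 = f(0.210000, 0.954650) = 3.372174
  p ← 0.500000 + 0.42·3.372174 = 1.916313
x=0.420000, p=1.916313:
  k1 = f(0.420000, 1.916313) = 5.557885
  k2 = f(0.630000, 3.083469) = 8.140195
  p ← 1.916313 + 0.42·8.140195 = 5.335195
x=0.840000, p=5.335195:
  k1 = f(0.840000, 5.335195) = 12.815727
  k2 = f(1.050000, 8.026498) = 18.339641
  p ← 5.335195 + 0.42·18.339641 = 13.037845
p(1.26) ≈ 13.0378

13.0378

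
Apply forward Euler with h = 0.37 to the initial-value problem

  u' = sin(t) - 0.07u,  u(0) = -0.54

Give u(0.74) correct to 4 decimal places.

Euler: u_{n+1} = u_n + h·f(t_n, u_n).
t=0.000000, u=-0.540000: f=0.037800 → u ← -0.540000 + 0.37·0.037800 = -0.526014
t=0.370000, u=-0.526014: f=0.398436 → u ← -0.526014 + 0.37·0.398436 = -0.378593
u(0.74) ≈ -0.3786

-0.3786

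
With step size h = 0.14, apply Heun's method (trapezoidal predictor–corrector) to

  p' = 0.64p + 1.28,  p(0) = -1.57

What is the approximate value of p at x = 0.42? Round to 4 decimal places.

-1.4376

Heun: k1 = f(x_n, p_n); k2 = f(x_n + h, p_n + h·k1); p_{n+1} = p_n + (h/2)·(k1 + k2).
x=0.000000, p=-1.570000:
  k1 = f(0.000000, -1.570000) = 0.275200
  k2 = f(0.140000, -1.531472) = 0.299858
  p ← -1.570000 + (0.14/2)·(0.275200 + 0.299858) = -1.529746
x=0.140000, p=-1.529746:
  k1 = f(0.140000, -1.529746) = 0.300963
  k2 = f(0.280000, -1.487611) = 0.327929
  p ← -1.529746 + (0.14/2)·(0.300963 + 0.327929) = -1.485724
x=0.280000, p=-1.485724:
  k1 = f(0.280000, -1.485724) = 0.329137
  k2 = f(0.420000, -1.439644) = 0.358628
  p ← -1.485724 + (0.14/2)·(0.329137 + 0.358628) = -1.437580
p(0.42) ≈ -1.4376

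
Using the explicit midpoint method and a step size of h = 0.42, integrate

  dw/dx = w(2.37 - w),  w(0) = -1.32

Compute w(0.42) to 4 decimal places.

Midpoint: k1 = f(x_n, w_n); k2 = f(x_n + h/2, w_n + (h/2)·k1); w_{n+1} = w_n + h·k2.
x=0.000000, w=-1.320000:
  k1 = f(0.000000, -1.320000) = -4.870800
  k2 = f(0.210000, -2.342868) = -11.041628
  w ← -1.320000 + 0.42·(-11.041628) = -5.957484
w(0.42) ≈ -5.9575

-5.9575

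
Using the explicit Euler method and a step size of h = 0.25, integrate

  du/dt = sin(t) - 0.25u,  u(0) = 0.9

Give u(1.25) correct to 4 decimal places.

1.1782

Euler: u_{n+1} = u_n + h·f(t_n, u_n).
t=0.000000, u=0.900000: f=-0.225000 → u ← 0.900000 + 0.25·(-0.225000) = 0.843750
t=0.250000, u=0.843750: f=0.036466 → u ← 0.843750 + 0.25·0.036466 = 0.852867
t=0.500000, u=0.852867: f=0.266209 → u ← 0.852867 + 0.25·0.266209 = 0.919419
t=0.750000, u=0.919419: f=0.451784 → u ← 0.919419 + 0.25·0.451784 = 1.032365
t=1.000000, u=1.032365: f=0.583380 → u ← 1.032365 + 0.25·0.583380 = 1.178210
u(1.25) ≈ 1.1782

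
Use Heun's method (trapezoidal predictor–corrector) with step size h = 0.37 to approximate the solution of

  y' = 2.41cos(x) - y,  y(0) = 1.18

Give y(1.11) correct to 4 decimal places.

1.5604

Heun: k1 = f(x_n, y_n); k2 = f(x_n + h, y_n + h·k1); y_{n+1} = y_n + (h/2)·(k1 + k2).
x=0.000000, y=1.180000:
  k1 = f(0.000000, 1.180000) = 1.230000
  k2 = f(0.370000, 1.635100) = 0.611809
  y ← 1.180000 + (0.37/2)·(1.230000 + 0.611809) = 1.520735
x=0.370000, y=1.520735:
  k1 = f(0.370000, 1.520735) = 0.726174
  k2 = f(0.740000, 1.789419) = -0.009710
  y ← 1.520735 + (0.37/2)·(0.726174 + (-0.009710)) = 1.653281
x=0.740000, y=1.653281:
  k1 = f(0.740000, 1.653281) = 0.126429
  k2 = f(1.110000, 1.700059) = -0.628425
  y ← 1.653281 + (0.37/2)·(0.126429 + (-0.628425)) = 1.560411
y(1.11) ≈ 1.5604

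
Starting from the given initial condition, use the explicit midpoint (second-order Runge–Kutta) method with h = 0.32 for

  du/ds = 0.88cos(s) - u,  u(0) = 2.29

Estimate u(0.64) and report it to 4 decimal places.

1.6017

Midpoint: k1 = f(s_n, u_n); k2 = f(s_n + h/2, u_n + (h/2)·k1); u_{n+1} = u_n + h·k2.
s=0.000000, u=2.290000:
  k1 = f(0.000000, 2.290000) = -1.410000
  k2 = f(0.160000, 2.064400) = -1.195640
  u ← 2.290000 + 0.32·(-1.195640) = 1.907395
s=0.320000, u=1.907395:
  k1 = f(0.320000, 1.907395) = -1.072068
  k2 = f(0.480000, 1.735864) = -0.955309
  u ← 1.907395 + 0.32·(-0.955309) = 1.601696
u(0.64) ≈ 1.6017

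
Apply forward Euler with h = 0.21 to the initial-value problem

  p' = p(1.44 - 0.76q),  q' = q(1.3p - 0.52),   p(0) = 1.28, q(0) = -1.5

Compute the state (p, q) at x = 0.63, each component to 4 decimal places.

5.4504, -4.6607

Euler on (p,q): p_{n+1} = p_n + h·p', q_{n+1} = q_n + h·q'.
0.000000: (1.280000, -1.500000); f=(3.302400, -1.716000) → (1.973504, -1.860360)
0.210000: (1.973504, -1.860360); f=(5.632131, -3.805469) → (3.156252, -2.659509)
0.420000: (3.156252, -2.659509); f=(10.924501, -9.529357) → (5.450397, -4.660673)
(p(0.63), q(0.63)) ≈ (5.4504, -4.6607)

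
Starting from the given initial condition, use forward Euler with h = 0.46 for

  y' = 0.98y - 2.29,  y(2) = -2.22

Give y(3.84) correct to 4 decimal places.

Euler: y_{n+1} = y_n + h·f(t_n, y_n).
t=2.000000, y=-2.220000: f=-4.465600 → y ← -2.220000 + 0.46·(-4.465600) = -4.274176
t=2.460000, y=-4.274176: f=-6.478692 → y ← -4.274176 + 0.46·(-6.478692) = -7.254375
t=2.920000, y=-7.254375: f=-9.399287 → y ← -7.254375 + 0.46·(-9.399287) = -11.578047
t=3.380000, y=-11.578047: f=-13.636486 → y ← -11.578047 + 0.46·(-13.636486) = -17.850830
y(3.84) ≈ -17.8508

-17.8508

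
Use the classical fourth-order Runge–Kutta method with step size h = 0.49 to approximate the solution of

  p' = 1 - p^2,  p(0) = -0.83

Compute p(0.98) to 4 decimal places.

RK4: k1 = f(s_n, p_n); k2 = f(s_n + h/2, p_n + (h/2)·k1); k3 = f(s_n + h/2, p_n + (h/2)·k2); k4 = f(s_n + h, p_n + h·k3); p_{n+1} = p_n + (h/6)·(k1 + 2k2 + 2k3 + k4).
s=0.000000, p=-0.830000:
  k1 = f(0.000000, -0.830000) = 0.311100
  k2 = f(0.245000, -0.753780) = 0.431815
  k3 = f(0.245000, -0.724205) = 0.475527
  k4 = f(0.490000, -0.596992) = 0.643601
  p ← -0.830000 + (0.49/6)·(k1 + 2k2 + 2k3 + k4) = -0.603834
s=0.490000, p=-0.603834:
  k1 = f(0.490000, -0.603834) = 0.635385
  k2 = f(0.735000, -0.448164) = 0.799149
  k3 = f(0.735000, -0.408042) = 0.833502
  k4 = f(0.980000, -0.195418) = 0.961812
  p ← -0.603834 + (0.49/6)·(k1 + 2k2 + 2k3 + k4) = -0.206730
p(0.98) ≈ -0.2067

-0.2067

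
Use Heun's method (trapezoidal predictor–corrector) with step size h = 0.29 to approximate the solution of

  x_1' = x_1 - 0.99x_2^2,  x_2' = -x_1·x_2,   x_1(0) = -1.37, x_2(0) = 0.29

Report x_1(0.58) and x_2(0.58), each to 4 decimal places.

Heun on (x_1,x_2): k1 = f(t_n, state_n); k2 = f(t_n + h, state_n + h·k1); state_{n+1} = state_n + (h/2)·(k1 + k2).
0.000000: (-1.370000, 0.290000)
  k1 = (-1.453259, 0.397300)
  predictor → (-1.791445, 0.405217)
  k2 = (-1.954004, 0.725924)
  → (-1.864053, 0.452867)
0.290000: (-1.864053, 0.452867)
  k1 = (-2.067091, 0.844169)
  predictor → (-2.463510, 0.697677)
  k2 = (-2.945395, 1.718733)
  → (-2.590864, 0.824488)
(x_1(0.58), x_2(0.58)) ≈ (-2.5909, 0.8245)

-2.5909, 0.8245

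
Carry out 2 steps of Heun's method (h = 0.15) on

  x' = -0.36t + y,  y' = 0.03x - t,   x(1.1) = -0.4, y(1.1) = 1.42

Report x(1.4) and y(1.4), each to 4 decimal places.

Heun on (x,y): k1 = f(t_n, state_n); k2 = f(t_n + h, state_n + h·k1); state_{n+1} = state_n + (h/2)·(k1 + k2).
1.100000: (-0.400000, 1.420000)
  k1 = (1.024000, -1.112000)
  predictor → (-0.246400, 1.253200)
  k2 = (0.803200, -1.257392)
  → (-0.262960, 1.242296)
1.250000: (-0.262960, 1.242296)
  k1 = (0.792296, -1.257889)
  predictor → (-0.144116, 1.053612)
  k2 = (0.549612, -1.404323)
  → (-0.162317, 1.042630)
(x(1.4), y(1.4)) ≈ (-0.1623, 1.0426)

-0.1623, 1.0426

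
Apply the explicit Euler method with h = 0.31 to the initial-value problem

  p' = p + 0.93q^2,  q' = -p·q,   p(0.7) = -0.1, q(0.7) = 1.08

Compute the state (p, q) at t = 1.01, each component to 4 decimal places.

0.2053, 1.1135

Euler on (p,q): p_{n+1} = p_n + h·p', q_{n+1} = q_n + h·q'.
0.700000: (-0.100000, 1.080000); f=(0.984752, 0.108000) → (0.205273, 1.113480)
(p(1.01), q(1.01)) ≈ (0.2053, 1.1135)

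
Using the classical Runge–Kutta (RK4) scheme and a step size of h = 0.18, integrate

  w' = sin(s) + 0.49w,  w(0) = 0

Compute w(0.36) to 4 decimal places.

RK4: k1 = f(s_n, w_n); k2 = f(s_n + h/2, w_n + (h/2)·k1); k3 = f(s_n + h/2, w_n + (h/2)·k2); k4 = f(s_n + h, w_n + h·k3); w_{n+1} = w_n + (h/6)·(k1 + 2k2 + 2k3 + k4).
s=0.000000, w=0.000000:
  k1 = f(0.000000, 0.000000) = 0.000000
  k2 = f(0.090000, 0.000000) = 0.089879
  k3 = f(0.090000, 0.008089) = 0.093842
  k4 = f(0.180000, 0.016892) = 0.187306
  w ← 0.000000 + (0.18/6)·(k1 + 2k2 + 2k3 + k4) = 0.016642
s=0.180000, w=0.016642:
  k1 = f(0.180000, 0.016642) = 0.187184
  k2 = f(0.270000, 0.033489) = 0.283141
  k3 = f(0.270000, 0.042125) = 0.287373
  k4 = f(0.360000, 0.068370) = 0.385775
  w ← 0.016642 + (0.18/6)·(k1 + 2k2 + 2k3 + k4) = 0.068062
w(0.36) ≈ 0.0681

0.0681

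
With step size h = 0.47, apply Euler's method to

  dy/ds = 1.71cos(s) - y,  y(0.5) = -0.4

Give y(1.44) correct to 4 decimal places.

Euler: y_{n+1} = y_n + h·f(s_n, y_n).
s=0.500000, y=-0.400000: f=1.900666 → y ← -0.400000 + 0.47·1.900666 = 0.493313
s=0.970000, y=0.493313: f=0.473349 → y ← 0.493313 + 0.47·0.473349 = 0.715787
y(1.44) ≈ 0.7158

0.7158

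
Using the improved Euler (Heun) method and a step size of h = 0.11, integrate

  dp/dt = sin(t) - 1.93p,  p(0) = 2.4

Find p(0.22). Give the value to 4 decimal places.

1.5972

Heun: k1 = f(t_n, p_n); k2 = f(t_n + h, p_n + h·k1); p_{n+1} = p_n + (h/2)·(k1 + k2).
t=0.000000, p=2.400000:
  k1 = f(0.000000, 2.400000) = -4.632000
  k2 = f(0.110000, 1.890480) = -3.538848
  p ← 2.400000 + (0.11/2)·(-4.632000 + (-3.538848)) = 1.950603
t=0.110000, p=1.950603:
  k1 = f(0.110000, 1.950603) = -3.654886
  k2 = f(0.220000, 1.548566) = -2.770503
  p ← 1.950603 + (0.11/2)·(-3.654886 + (-2.770503)) = 1.597207
p(0.22) ≈ 1.5972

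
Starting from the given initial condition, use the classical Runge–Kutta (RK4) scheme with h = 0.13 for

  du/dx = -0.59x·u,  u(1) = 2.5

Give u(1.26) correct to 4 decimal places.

2.1021

RK4: k1 = f(x_n, u_n); k2 = f(x_n + h/2, u_n + (h/2)·k1); k3 = f(x_n + h/2, u_n + (h/2)·k2); k4 = f(x_n + h, u_n + h·k3); u_{n+1} = u_n + (h/6)·(k1 + 2k2 + 2k3 + k4).
x=1.000000, u=2.500000:
  k1 = f(1.000000, 2.500000) = -1.475000
  k2 = f(1.065000, 2.404125) = -1.510632
  k3 = f(1.065000, 2.401809) = -1.509177
  k4 = f(1.130000, 2.303807) = -1.535948
  u ← 2.500000 + (0.13/6)·(k1 + 2k2 + 2k3 + k4) = 2.303904
x=1.130000, u=2.303904:
  k1 = f(1.130000, 2.303904) = -1.536013
  k2 = f(1.195000, 2.204064) = -1.553975
  k3 = f(1.195000, 2.202896) = -1.553152
  k4 = f(1.260000, 2.101995) = -1.562623
  u ← 2.303904 + (0.13/6)·(k1 + 2k2 + 2k3 + k4) = 2.102125
u(1.26) ≈ 2.1021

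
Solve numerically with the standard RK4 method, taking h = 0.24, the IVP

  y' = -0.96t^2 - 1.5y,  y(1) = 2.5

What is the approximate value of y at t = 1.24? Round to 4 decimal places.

1.4975

RK4: k1 = f(t_n, y_n); k2 = f(t_n + h/2, y_n + (h/2)·k1); k3 = f(t_n + h/2, y_n + (h/2)·k2); k4 = f(t_n + h, y_n + h·k3); y_{n+1} = y_n + (h/6)·(k1 + 2k2 + 2k3 + k4).
t=1.000000, y=2.500000:
  k1 = f(1.000000, 2.500000) = -4.710000
  k2 = f(1.120000, 1.934800) = -4.106424
  k3 = f(1.120000, 2.007229) = -4.215068
  k4 = f(1.240000, 1.488384) = -3.708672
  y ← 2.500000 + (0.24/6)·(k1 + 2k2 + 2k3 + k4) = 1.497534
y(1.24) ≈ 1.4975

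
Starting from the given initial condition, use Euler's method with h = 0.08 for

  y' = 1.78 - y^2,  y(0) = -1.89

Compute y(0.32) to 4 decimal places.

Euler: y_{n+1} = y_n + h·f(t_n, y_n).
t=0.000000, y=-1.890000: f=-1.792100 → y ← -1.890000 + 0.08·(-1.792100) = -2.033368
t=0.080000, y=-2.033368: f=-2.354585 → y ← -2.033368 + 0.08·(-2.354585) = -2.221735
t=0.160000, y=-2.221735: f=-3.156106 → y ← -2.221735 + 0.08·(-3.156106) = -2.474223
t=0.240000, y=-2.474223: f=-4.341781 → y ← -2.474223 + 0.08·(-4.341781) = -2.821566
y(0.32) ≈ -2.8216

-2.8216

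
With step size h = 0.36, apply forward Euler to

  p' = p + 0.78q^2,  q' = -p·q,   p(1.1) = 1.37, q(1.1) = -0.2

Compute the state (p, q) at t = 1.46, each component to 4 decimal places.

1.8744, -0.1014

Euler on (p,q): p_{n+1} = p_n + h·p', q_{n+1} = q_n + h·q'.
1.100000: (1.370000, -0.200000); f=(1.401200, 0.274000) → (1.874432, -0.101360)
(p(1.46), q(1.46)) ≈ (1.8744, -0.1014)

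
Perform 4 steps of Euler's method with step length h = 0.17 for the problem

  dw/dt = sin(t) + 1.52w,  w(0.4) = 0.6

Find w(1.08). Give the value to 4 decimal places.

2.0603

Euler: w_{n+1} = w_n + h·f(t_n, w_n).
t=0.400000, w=0.600000: f=1.301418 → w ← 0.600000 + 0.17·1.301418 = 0.821241
t=0.570000, w=0.821241: f=1.787919 → w ← 0.821241 + 0.17·1.787919 = 1.125187
t=0.740000, w=1.125187: f=2.384573 → w ← 1.125187 + 0.17·2.384573 = 1.530565
t=0.910000, w=1.530565: f=3.115962 → w ← 1.530565 + 0.17·3.115962 = 2.060278
w(1.08) ≈ 2.0603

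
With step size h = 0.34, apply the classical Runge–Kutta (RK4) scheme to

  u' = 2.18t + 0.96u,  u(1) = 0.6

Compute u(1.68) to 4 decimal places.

3.8775

RK4: k1 = f(t_n, u_n); k2 = f(t_n + h/2, u_n + (h/2)·k1); k3 = f(t_n + h/2, u_n + (h/2)·k2); k4 = f(t_n + h, u_n + h·k3); u_{n+1} = u_n + (h/6)·(k1 + 2k2 + 2k3 + k4).
t=1.000000, u=0.600000:
  k1 = f(1.000000, 0.600000) = 2.756000
  k2 = f(1.170000, 1.068520) = 3.576379
  k3 = f(1.170000, 1.207984) = 3.710265
  k4 = f(1.340000, 1.861490) = 4.708231
  u ← 0.600000 + (0.34/6)·(k1 + 2k2 + 2k3 + k4) = 1.848793
t=1.340000, u=1.848793:
  k1 = f(1.340000, 1.848793) = 4.696041
  k2 = f(1.510000, 2.647120) = 5.833035
  k3 = f(1.510000, 2.840409) = 6.018592
  k4 = f(1.680000, 3.895114) = 7.401710
  u ← 1.848793 + (0.34/6)·(k1 + 2k2 + 2k3 + k4) = 3.877516
u(1.68) ≈ 3.8775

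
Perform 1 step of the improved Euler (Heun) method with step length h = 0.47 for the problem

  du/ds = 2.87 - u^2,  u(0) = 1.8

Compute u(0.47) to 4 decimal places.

Heun: k1 = f(s_n, u_n); k2 = f(s_n + h, u_n + h·k1); u_{n+1} = u_n + (h/2)·(k1 + k2).
s=0.000000, u=1.800000:
  k1 = f(0.000000, 1.800000) = -0.370000
  k2 = f(0.470000, 1.626100) = 0.225799
  u ← 1.800000 + (0.47/2)·(-0.370000 + 0.225799) = 1.766113
u(0.47) ≈ 1.7661

1.7661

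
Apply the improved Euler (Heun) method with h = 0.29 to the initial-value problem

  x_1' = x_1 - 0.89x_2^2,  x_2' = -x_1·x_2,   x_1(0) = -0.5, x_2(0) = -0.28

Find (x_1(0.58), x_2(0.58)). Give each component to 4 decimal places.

Heun on (x_1,x_2): k1 = f(x_n, state_n); k2 = f(x_n + h, state_n + h·k1); state_{n+1} = state_n + (h/2)·(k1 + k2).
0.000000: (-0.500000, -0.280000)
  k1 = (-0.569776, -0.140000)
  predictor → (-0.665235, -0.320600)
  k2 = (-0.756713, -0.213274)
  → (-0.692341, -0.331225)
0.290000: (-0.692341, -0.331225)
  k1 = (-0.789983, -0.229320)
  predictor → (-0.921436, -0.397728)
  k2 = (-1.062223, -0.366481)
  → (-0.960911, -0.417616)
(x_1(0.58), x_2(0.58)) ≈ (-0.9609, -0.4176)

-0.9609, -0.4176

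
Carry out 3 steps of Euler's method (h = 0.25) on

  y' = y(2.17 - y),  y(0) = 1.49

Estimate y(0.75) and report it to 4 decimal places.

2.0454

Euler: y_{n+1} = y_n + h·f(s_n, y_n).
s=0.000000, y=1.490000: f=1.013200 → y ← 1.490000 + 0.25·1.013200 = 1.743300
s=0.250000, y=1.743300: f=0.743866 → y ← 1.743300 + 0.25·0.743866 = 1.929267
s=0.500000, y=1.929267: f=0.464439 → y ← 1.929267 + 0.25·0.464439 = 2.045376
y(0.75) ≈ 2.0454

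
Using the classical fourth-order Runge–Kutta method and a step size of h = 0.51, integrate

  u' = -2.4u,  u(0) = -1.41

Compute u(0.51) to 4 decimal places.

RK4: k1 = f(t_n, u_n); k2 = f(t_n + h/2, u_n + (h/2)·k1); k3 = f(t_n + h/2, u_n + (h/2)·k2); k4 = f(t_n + h, u_n + h·k3); u_{n+1} = u_n + (h/6)·(k1 + 2k2 + 2k3 + k4).
t=0.000000, u=-1.410000:
  k1 = f(0.000000, -1.410000) = 3.384000
  k2 = f(0.255000, -0.547080) = 1.312992
  k3 = f(0.255000, -1.075187) = 2.580449
  k4 = f(0.510000, -0.093971) = 0.225531
  u ← -1.410000 + (0.51/6)·(k1 + 2k2 + 2k3 + k4) = -0.441305
u(0.51) ≈ -0.4413

-0.4413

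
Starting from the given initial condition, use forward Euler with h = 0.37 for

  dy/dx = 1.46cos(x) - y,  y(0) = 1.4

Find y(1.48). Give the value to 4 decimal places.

Euler: y_{n+1} = y_n + h·f(x_n, y_n).
x=0.000000, y=1.400000: f=0.060000 → y ← 1.400000 + 0.37·0.060000 = 1.422200
x=0.370000, y=1.422200: f=-0.061002 → y ← 1.422200 + 0.37·(-0.061002) = 1.399629
x=0.740000, y=1.399629: f=-0.321465 → y ← 1.399629 + 0.37·(-0.321465) = 1.280687
x=1.110000, y=1.280687: f=-0.631481 → y ← 1.280687 + 0.37·(-0.631481) = 1.047039
y(1.48) ≈ 1.0470

1.0470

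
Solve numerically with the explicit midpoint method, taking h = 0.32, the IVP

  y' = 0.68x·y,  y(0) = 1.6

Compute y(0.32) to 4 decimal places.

Midpoint: k1 = f(x_n, y_n); k2 = f(x_n + h/2, y_n + (h/2)·k1); y_{n+1} = y_n + h·k2.
x=0.000000, y=1.600000:
  k1 = f(0.000000, 1.600000) = 0.000000
  k2 = f(0.160000, 1.600000) = 0.174080
  y ← 1.600000 + 0.32·0.174080 = 1.655706
y(0.32) ≈ 1.6557

1.6557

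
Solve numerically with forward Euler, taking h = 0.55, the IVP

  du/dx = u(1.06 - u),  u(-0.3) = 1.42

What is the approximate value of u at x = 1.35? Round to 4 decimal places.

1.0718

Euler: u_{n+1} = u_n + h·f(x_n, u_n).
x=-0.300000, u=1.420000: f=-0.511200 → u ← 1.420000 + 0.55·(-0.511200) = 1.138840
x=0.250000, u=1.138840: f=-0.089786 → u ← 1.138840 + 0.55·(-0.089786) = 1.089458
x=0.800000, u=1.089458: f=-0.032093 → u ← 1.089458 + 0.55·(-0.032093) = 1.071807
u(1.35) ≈ 1.0718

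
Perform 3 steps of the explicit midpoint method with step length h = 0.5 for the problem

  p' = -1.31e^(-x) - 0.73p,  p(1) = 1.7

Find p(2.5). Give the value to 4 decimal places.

0.4024

Midpoint: k1 = f(x_n, p_n); k2 = f(x_n + h/2, p_n + (h/2)·k1); p_{n+1} = p_n + h·k2.
x=1.000000, p=1.700000:
  k1 = f(1.000000, 1.700000) = -1.722922
  k2 = f(1.250000, 1.269269) = -1.301888
  p ← 1.700000 + 0.5·(-1.301888) = 1.049056
x=1.500000, p=1.049056:
  k1 = f(1.500000, 1.049056) = -1.058111
  k2 = f(1.750000, 0.784528) = -0.800349
  p ← 1.049056 + 0.5·(-0.800349) = 0.648881
x=2.000000, p=0.648881:
  k1 = f(2.000000, 0.648881) = -0.650973
  k2 = f(2.250000, 0.486138) = -0.492954
  p ← 0.648881 + 0.5·(-0.492954) = 0.402404
p(2.5) ≈ 0.4024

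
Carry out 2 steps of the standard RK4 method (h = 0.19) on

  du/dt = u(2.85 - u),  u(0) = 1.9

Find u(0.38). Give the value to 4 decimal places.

RK4: k1 = f(t_n, u_n); k2 = f(t_n + h/2, u_n + (h/2)·k1); k3 = f(t_n + h/2, u_n + (h/2)·k2); k4 = f(t_n + h, u_n + h·k3); u_{n+1} = u_n + (h/6)·(k1 + 2k2 + 2k3 + k4).
t=0.000000, u=1.900000:
  k1 = f(0.000000, 1.900000) = 1.805000
  k2 = f(0.095000, 2.071475) = 1.612695
  k3 = f(0.095000, 2.053206) = 1.635982
  k4 = f(0.190000, 2.210837) = 1.413086
  u ← 1.900000 + (0.19/6)·(k1 + 2k2 + 2k3 + k4) = 2.207656
t=0.190000, u=2.207656:
  k1 = f(0.190000, 2.207656) = 1.418075
  k2 = f(0.285000, 2.342373) = 1.189052
  k3 = f(0.285000, 2.320616) = 1.228498
  k4 = f(0.380000, 2.441070) = 0.998226
  u ← 2.207656 + (0.19/6)·(k1 + 2k2 + 2k3 + k4) = 2.437283
u(0.38) ≈ 2.4373

2.4373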